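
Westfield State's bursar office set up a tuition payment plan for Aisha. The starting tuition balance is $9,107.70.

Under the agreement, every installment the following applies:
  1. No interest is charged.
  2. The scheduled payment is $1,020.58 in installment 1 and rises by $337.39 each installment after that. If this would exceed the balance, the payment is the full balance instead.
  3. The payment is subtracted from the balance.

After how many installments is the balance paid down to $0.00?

Installment 1: $9,107.70 − $1,020.58 → $8,087.12
Installment 2: $8,087.12 − $1,357.97 → $6,729.15
Installment 3: $6,729.15 − $1,695.36 → $5,033.79
Installment 4: $5,033.79 − $2,032.75 → $3,001.04
Installment 5: $3,001.04 − $2,370.14 → $630.90
Installment 6: $630.90 − $630.90 → $0.00
Balance reaches $0.00 in installment 6.

6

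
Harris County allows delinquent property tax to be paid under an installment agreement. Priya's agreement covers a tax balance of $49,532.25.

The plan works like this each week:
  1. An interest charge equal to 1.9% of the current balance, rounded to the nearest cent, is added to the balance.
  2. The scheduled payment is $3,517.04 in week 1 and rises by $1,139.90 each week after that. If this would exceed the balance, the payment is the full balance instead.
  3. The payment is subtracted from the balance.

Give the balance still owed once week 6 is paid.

$15,785.80

Week 1: $49,532.25 +$941.11 interest = $50,473.36; pay $3,517.04 → $46,956.32
Week 2: $46,956.32 +$892.17 interest = $47,848.49; pay $4,656.94 → $43,191.55
Week 3: $43,191.55 +$820.64 interest = $44,012.19; pay $5,796.84 → $38,215.35
Week 4: $38,215.35 +$726.09 interest = $38,941.44; pay $6,936.74 → $32,004.70
Week 5: $32,004.70 +$608.09 interest = $32,612.79; pay $8,076.64 → $24,536.15
Week 6: $24,536.15 +$466.19 interest = $25,002.34; pay $9,216.54 → $15,785.80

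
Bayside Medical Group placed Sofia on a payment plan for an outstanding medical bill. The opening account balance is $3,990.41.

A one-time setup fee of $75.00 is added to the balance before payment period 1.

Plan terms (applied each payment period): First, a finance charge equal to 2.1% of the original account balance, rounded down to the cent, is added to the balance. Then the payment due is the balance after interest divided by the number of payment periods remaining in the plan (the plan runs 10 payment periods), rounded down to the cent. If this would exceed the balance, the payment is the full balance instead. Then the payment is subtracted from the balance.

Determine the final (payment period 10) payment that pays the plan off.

$651.97

# | Opening | Interest | Payment | End bal
1 | $4,065.41 | $83.79 | $414.92 | $3,734.28
2 | $3,734.28 | $83.79 | $424.23 | $3,393.84
3 | $3,393.84 | $83.79 | $434.70 | $3,042.93
4 | $3,042.93 | $83.79 | $446.67 | $2,680.05
5 | $2,680.05 | $83.79 | $460.64 | $2,303.20
6 | $2,303.20 | $83.79 | $477.39 | $1,909.60
7 | $1,909.60 | $83.79 | $498.34 | $1,495.05
8 | $1,495.05 | $83.79 | $526.28 | $1,052.56
9 | $1,052.56 | $83.79 | $568.17 | $568.18
10 | $568.18 | $83.79 | $651.97 | $0.00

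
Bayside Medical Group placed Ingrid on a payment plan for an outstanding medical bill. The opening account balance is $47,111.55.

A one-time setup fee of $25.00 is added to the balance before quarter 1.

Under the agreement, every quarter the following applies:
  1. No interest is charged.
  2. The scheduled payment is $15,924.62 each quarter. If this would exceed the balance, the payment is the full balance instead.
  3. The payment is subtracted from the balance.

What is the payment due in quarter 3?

Quarter 1: $47,136.55 − $15,924.62 → $31,211.93
Quarter 2: $31,211.93 − $15,924.62 → $15,287.31
Quarter 3: $15,287.31 − $15,287.31 → $0.00

$15,287.31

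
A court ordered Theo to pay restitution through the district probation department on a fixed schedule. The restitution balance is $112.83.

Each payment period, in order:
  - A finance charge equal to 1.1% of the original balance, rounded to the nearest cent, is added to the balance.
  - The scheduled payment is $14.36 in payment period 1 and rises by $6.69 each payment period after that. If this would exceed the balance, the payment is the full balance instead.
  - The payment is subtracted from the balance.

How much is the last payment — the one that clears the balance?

# | Opening | Interest | Payment | End bal
1 | $112.83 | $1.24 | $14.36 | $99.71
2 | $99.71 | $1.24 | $21.05 | $79.90
3 | $79.90 | $1.24 | $27.74 | $53.40
4 | $53.40 | $1.24 | $34.43 | $20.21
5 | $20.21 | $1.24 | $21.45 | $0.00

$21.45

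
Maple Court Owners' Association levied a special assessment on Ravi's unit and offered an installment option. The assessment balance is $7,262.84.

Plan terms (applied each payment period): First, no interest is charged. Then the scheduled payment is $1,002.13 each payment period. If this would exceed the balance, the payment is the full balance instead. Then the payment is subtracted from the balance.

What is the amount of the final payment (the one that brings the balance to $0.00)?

# | Opening | Payment | End bal
1 | $7,262.84 | $1,002.13 | $6,260.71
2 | $6,260.71 | $1,002.13 | $5,258.58
3 | $5,258.58 | $1,002.13 | $4,256.45
4 | $4,256.45 | $1,002.13 | $3,254.32
5 | $3,254.32 | $1,002.13 | $2,252.19
6 | $2,252.19 | $1,002.13 | $1,250.06
7 | $1,250.06 | $1,002.13 | $247.93
8 | $247.93 | $247.93 | $0.00

$247.93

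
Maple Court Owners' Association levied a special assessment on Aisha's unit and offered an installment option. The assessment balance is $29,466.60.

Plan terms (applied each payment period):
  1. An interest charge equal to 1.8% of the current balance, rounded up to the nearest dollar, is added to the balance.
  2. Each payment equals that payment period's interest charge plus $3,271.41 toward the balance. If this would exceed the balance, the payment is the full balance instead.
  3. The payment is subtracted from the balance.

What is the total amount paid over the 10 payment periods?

Payment period 1: $29,466.60 +$531.00 interest = $29,997.60; pay $3,802.41 → $26,195.19
Payment period 2: $26,195.19 +$472.00 interest = $26,667.19; pay $3,743.41 → $22,923.78
Payment period 3: $22,923.78 +$413.00 interest = $23,336.78; pay $3,684.41 → $19,652.37
Payment period 4: $19,652.37 +$354.00 interest = $20,006.37; pay $3,625.41 → $16,380.96
Payment period 5: $16,380.96 +$295.00 interest = $16,675.96; pay $3,566.41 → $13,109.55
Payment period 6: $13,109.55 +$236.00 interest = $13,345.55; pay $3,507.41 → $9,838.14
Payment period 7: $9,838.14 +$178.00 interest = $10,016.14; pay $3,449.41 → $6,566.73
Payment period 8: $6,566.73 +$119.00 interest = $6,685.73; pay $3,390.41 → $3,295.32
Payment period 9: $3,295.32 +$60.00 interest = $3,355.32; pay $3,331.41 → $23.91
Payment period 10: $23.91 +$1.00 interest = $24.91; pay $24.91 → $0.00
Total paid: $32,125.60

$32,125.60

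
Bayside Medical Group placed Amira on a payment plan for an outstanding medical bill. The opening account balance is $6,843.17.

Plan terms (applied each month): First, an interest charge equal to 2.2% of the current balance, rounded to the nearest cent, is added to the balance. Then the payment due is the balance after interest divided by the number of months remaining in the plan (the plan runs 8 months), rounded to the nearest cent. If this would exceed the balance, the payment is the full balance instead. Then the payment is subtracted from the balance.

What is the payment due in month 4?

$933.19

Month 1: opening $6,843.17; interest $150.55 → $6,993.72; payment $874.22; balance $6,119.50
Month 2: opening $6,119.50; interest $134.63 → $6,254.13; payment $893.45; balance $5,360.68
Month 3: opening $5,360.68; interest $117.93 → $5,478.61; payment $913.10; balance $4,565.51
Month 4: opening $4,565.51; interest $100.44 → $4,665.95; payment $933.19; balance $3,732.76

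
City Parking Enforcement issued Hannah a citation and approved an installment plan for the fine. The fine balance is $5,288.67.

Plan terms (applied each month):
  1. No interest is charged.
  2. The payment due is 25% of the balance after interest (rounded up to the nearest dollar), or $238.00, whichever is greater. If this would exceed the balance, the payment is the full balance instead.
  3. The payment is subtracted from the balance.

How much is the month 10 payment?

$225.67

# | Opening | Payment | End bal
1 | $5,288.67 | $1,323.00 | $3,965.67
2 | $3,965.67 | $992.00 | $2,973.67
3 | $2,973.67 | $744.00 | $2,229.67
4 | $2,229.67 | $558.00 | $1,671.67
5 | $1,671.67 | $418.00 | $1,253.67
6 | $1,253.67 | $314.00 | $939.67
7 | $939.67 | $238.00 | $701.67
8 | $701.67 | $238.00 | $463.67
9 | $463.67 | $238.00 | $225.67
10 | $225.67 | $225.67 | $0.00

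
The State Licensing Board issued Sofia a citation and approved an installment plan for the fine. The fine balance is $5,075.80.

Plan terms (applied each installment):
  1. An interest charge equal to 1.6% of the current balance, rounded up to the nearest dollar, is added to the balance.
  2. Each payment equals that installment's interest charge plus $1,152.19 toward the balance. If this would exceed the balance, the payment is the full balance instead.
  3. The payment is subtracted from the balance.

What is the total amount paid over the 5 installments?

$5,299.80

Installment 1: opening $5,075.80; interest $82.00 → $5,157.80; payment $1,234.19; balance $3,923.61
Installment 2: opening $3,923.61; interest $63.00 → $3,986.61; payment $1,215.19; balance $2,771.42
Installment 3: opening $2,771.42; interest $45.00 → $2,816.42; payment $1,197.19; balance $1,619.23
Installment 4: opening $1,619.23; interest $26.00 → $1,645.23; payment $1,178.19; balance $467.04
Installment 5: opening $467.04; interest $8.00 → $475.04; payment $475.04; balance $0.00
Total paid: $5,299.80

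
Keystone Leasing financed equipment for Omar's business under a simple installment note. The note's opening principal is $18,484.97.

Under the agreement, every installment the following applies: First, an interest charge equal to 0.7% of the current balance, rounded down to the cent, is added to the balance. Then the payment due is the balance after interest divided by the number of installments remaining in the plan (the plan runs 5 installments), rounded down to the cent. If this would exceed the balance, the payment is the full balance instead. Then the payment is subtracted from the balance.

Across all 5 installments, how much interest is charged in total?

$391.81

Installment 1: $18,484.97 +$129.39 interest = $18,614.36; pay $3,722.87 → $14,891.49
Installment 2: $14,891.49 +$104.24 interest = $14,995.73; pay $3,748.93 → $11,246.80
Installment 3: $11,246.80 +$78.72 interest = $11,325.52; pay $3,775.17 → $7,550.35
Installment 4: $7,550.35 +$52.85 interest = $7,603.20; pay $3,801.60 → $3,801.60
Installment 5: $3,801.60 +$26.61 interest = $3,828.21; pay $3,828.21 → $0.00
Total interest: $129.39 + $104.24 + $78.72 + $52.85 + $26.61 = $391.81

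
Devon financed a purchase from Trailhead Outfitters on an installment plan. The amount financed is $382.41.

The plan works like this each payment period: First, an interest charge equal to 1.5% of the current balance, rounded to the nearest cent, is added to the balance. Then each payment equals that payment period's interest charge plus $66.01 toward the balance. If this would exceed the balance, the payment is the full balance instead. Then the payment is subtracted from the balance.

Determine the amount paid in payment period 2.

Payment period 1: $382.41 +$5.74 interest = $388.15; pay $71.75 → $316.40
Payment period 2: $316.40 +$4.75 interest = $321.15; pay $70.76 → $250.39

$70.76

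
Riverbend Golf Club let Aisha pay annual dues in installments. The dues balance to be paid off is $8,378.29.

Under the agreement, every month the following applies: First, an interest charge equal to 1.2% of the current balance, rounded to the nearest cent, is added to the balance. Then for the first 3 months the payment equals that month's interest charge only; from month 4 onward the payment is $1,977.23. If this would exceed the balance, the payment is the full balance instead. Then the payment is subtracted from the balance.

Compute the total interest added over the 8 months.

$576.39

Month 1: opening $8,378.29; interest $100.54 → $8,478.83; payment $100.54; balance $8,378.29
Month 2: opening $8,378.29; interest $100.54 → $8,478.83; payment $100.54; balance $8,378.29
Month 3: opening $8,378.29; interest $100.54 → $8,478.83; payment $100.54; balance $8,378.29
Month 4: opening $8,378.29; interest $100.54 → $8,478.83; payment $1,977.23; balance $6,501.60
Month 5: opening $6,501.60; interest $78.02 → $6,579.62; payment $1,977.23; balance $4,602.39
Month 6: opening $4,602.39; interest $55.23 → $4,657.62; payment $1,977.23; balance $2,680.39
Month 7: opening $2,680.39; interest $32.16 → $2,712.55; payment $1,977.23; balance $735.32
Month 8: opening $735.32; interest $8.82 → $744.14; payment $744.14; balance $0.00
Total interest: $100.54 + $100.54 + $100.54 + $100.54 + $78.02 + $55.23 + $32.16 + $8.82 = $576.39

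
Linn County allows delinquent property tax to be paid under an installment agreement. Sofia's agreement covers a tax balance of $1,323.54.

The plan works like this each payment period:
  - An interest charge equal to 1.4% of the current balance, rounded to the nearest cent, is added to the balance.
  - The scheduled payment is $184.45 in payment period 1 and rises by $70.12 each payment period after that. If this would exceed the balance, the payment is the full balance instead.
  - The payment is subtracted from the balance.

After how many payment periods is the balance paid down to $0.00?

5

# | Opening | Interest | Payment | End bal
1 | $1,323.54 | $18.53 | $184.45 | $1,157.62
2 | $1,157.62 | $16.21 | $254.57 | $919.26
3 | $919.26 | $12.87 | $324.69 | $607.44
4 | $607.44 | $8.50 | $394.81 | $221.13
5 | $221.13 | $3.10 | $224.23 | $0.00
Balance reaches $0.00 in payment period 5.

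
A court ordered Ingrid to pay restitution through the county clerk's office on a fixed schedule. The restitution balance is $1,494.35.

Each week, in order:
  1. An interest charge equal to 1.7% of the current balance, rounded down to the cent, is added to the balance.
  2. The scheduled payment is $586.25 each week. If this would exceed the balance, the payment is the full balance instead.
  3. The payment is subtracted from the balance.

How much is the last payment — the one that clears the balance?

# | Opening | Interest | Payment | End bal
1 | $1,494.35 | $25.40 | $586.25 | $933.50
2 | $933.50 | $15.86 | $586.25 | $363.11
3 | $363.11 | $6.17 | $369.28 | $0.00

$369.28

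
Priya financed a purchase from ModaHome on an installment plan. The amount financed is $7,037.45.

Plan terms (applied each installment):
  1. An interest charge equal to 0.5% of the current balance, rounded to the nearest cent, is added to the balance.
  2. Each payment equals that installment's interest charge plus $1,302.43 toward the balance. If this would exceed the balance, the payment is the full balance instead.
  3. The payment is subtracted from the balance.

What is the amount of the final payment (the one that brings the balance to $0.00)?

$527.93

# | Opening | Interest | Payment | End bal
1 | $7,037.45 | $35.19 | $1,337.62 | $5,735.02
2 | $5,735.02 | $28.68 | $1,331.11 | $4,432.59
3 | $4,432.59 | $22.16 | $1,324.59 | $3,130.16
4 | $3,130.16 | $15.65 | $1,318.08 | $1,827.73
5 | $1,827.73 | $9.14 | $1,311.57 | $525.30
6 | $525.30 | $2.63 | $527.93 | $0.00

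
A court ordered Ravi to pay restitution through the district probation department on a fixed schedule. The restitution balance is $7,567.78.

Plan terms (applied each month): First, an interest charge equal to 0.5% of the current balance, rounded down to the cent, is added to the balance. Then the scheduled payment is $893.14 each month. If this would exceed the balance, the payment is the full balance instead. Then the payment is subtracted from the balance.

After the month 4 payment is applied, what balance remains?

Month 1: opening $7,567.78; interest $37.83 → $7,605.61; payment $893.14; balance $6,712.47
Month 2: opening $6,712.47; interest $33.56 → $6,746.03; payment $893.14; balance $5,852.89
Month 3: opening $5,852.89; interest $29.26 → $5,882.15; payment $893.14; balance $4,989.01
Month 4: opening $4,989.01; interest $24.94 → $5,013.95; payment $893.14; balance $4,120.81

$4,120.81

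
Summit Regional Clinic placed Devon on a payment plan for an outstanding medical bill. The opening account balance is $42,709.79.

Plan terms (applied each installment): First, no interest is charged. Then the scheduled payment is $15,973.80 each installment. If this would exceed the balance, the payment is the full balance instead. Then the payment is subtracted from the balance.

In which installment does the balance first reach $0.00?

Installment 1: opening $42,709.79; payment $15,973.80; balance $26,735.99
Installment 2: opening $26,735.99; payment $15,973.80; balance $10,762.19
Installment 3: opening $10,762.19; payment $10,762.19; balance $0.00
Balance reaches $0.00 in installment 3.

3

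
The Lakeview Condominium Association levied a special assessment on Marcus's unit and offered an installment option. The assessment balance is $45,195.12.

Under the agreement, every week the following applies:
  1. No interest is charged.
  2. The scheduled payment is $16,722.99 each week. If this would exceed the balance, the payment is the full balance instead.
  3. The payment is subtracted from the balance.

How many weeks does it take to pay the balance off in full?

Week 1: $45,195.12 − $16,722.99 → $28,472.13
Week 2: $28,472.13 − $16,722.99 → $11,749.14
Week 3: $11,749.14 − $11,749.14 → $0.00
Balance reaches $0.00 in week 3.

3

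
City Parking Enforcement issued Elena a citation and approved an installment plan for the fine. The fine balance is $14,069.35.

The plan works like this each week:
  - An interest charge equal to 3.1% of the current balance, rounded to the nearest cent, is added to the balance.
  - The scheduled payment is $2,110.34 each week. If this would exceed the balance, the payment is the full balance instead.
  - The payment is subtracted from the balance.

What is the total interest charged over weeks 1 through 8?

$1,942.32

Week 1: opening $14,069.35; interest $436.15 → $14,505.50; payment $2,110.34; balance $12,395.16
Week 2: opening $12,395.16; interest $384.25 → $12,779.41; payment $2,110.34; balance $10,669.07
Week 3: opening $10,669.07; interest $330.74 → $10,999.81; payment $2,110.34; balance $8,889.47
Week 4: opening $8,889.47; interest $275.57 → $9,165.04; payment $2,110.34; balance $7,054.70
Week 5: opening $7,054.70; interest $218.70 → $7,273.40; payment $2,110.34; balance $5,163.06
Week 6: opening $5,163.06; interest $160.05 → $5,323.11; payment $2,110.34; balance $3,212.77
Week 7: opening $3,212.77; interest $99.60 → $3,312.37; payment $2,110.34; balance $1,202.03
Week 8: opening $1,202.03; interest $37.26 → $1,239.29; payment $1,239.29; balance $0.00
Total interest: $436.15 + $384.25 + $330.74 + $275.57 + $218.70 + $160.05 + $99.60 + $37.26 = $1,942.32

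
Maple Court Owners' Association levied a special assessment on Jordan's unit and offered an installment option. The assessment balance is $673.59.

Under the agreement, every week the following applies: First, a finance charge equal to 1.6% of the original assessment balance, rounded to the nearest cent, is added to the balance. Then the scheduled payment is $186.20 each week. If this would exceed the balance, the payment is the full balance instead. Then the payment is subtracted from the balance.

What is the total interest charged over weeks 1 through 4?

$43.12

Week 1: opening $673.59; interest $10.78 → $684.37; payment $186.20; balance $498.17
Week 2: opening $498.17; interest $10.78 → $508.95; payment $186.20; balance $322.75
Week 3: opening $322.75; interest $10.78 → $333.53; payment $186.20; balance $147.33
Week 4: opening $147.33; interest $10.78 → $158.11; payment $158.11; balance $0.00
Total interest: $10.78 + $10.78 + $10.78 + $10.78 = $43.12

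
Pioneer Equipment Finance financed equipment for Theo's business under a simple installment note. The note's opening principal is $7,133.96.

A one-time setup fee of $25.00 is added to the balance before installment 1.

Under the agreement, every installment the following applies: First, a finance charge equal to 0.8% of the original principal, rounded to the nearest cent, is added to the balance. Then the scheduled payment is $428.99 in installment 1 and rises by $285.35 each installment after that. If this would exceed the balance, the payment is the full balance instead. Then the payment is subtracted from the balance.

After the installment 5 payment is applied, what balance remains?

$2,445.86

Installment 1: $7,158.96 +$57.07 interest = $7,216.03; pay $428.99 → $6,787.04
Installment 2: $6,787.04 +$57.07 interest = $6,844.11; pay $714.34 → $6,129.77
Installment 3: $6,129.77 +$57.07 interest = $6,186.84; pay $999.69 → $5,187.15
Installment 4: $5,187.15 +$57.07 interest = $5,244.22; pay $1,285.04 → $3,959.18
Installment 5: $3,959.18 +$57.07 interest = $4,016.25; pay $1,570.39 → $2,445.86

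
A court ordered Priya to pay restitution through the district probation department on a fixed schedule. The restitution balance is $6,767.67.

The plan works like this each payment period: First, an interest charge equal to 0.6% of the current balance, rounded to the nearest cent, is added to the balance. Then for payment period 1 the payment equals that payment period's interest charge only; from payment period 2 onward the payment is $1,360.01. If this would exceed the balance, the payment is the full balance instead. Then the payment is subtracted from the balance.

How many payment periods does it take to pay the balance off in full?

Payment period 1: opening $6,767.67; interest $40.61 → $6,808.28; payment $40.61; balance $6,767.67
Payment period 2: opening $6,767.67; interest $40.61 → $6,808.28; payment $1,360.01; balance $5,448.27
Payment period 3: opening $5,448.27; interest $32.69 → $5,480.96; payment $1,360.01; balance $4,120.95
Payment period 4: opening $4,120.95; interest $24.73 → $4,145.68; payment $1,360.01; balance $2,785.67
Payment period 5: opening $2,785.67; interest $16.71 → $2,802.38; payment $1,360.01; balance $1,442.37
Payment period 6: opening $1,442.37; interest $8.65 → $1,451.02; payment $1,360.01; balance $91.01
Payment period 7: opening $91.01; interest $0.55 → $91.56; payment $91.56; balance $0.00
Balance reaches $0.00 in payment period 7.

7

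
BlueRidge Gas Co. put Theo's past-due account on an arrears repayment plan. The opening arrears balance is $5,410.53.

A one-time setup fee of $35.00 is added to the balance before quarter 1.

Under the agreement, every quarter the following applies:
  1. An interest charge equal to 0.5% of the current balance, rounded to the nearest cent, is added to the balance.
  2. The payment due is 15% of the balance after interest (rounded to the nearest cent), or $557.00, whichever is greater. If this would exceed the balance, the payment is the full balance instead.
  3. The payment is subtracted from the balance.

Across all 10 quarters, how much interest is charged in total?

Quarter 1: $5,445.53 +$27.23 interest = $5,472.76; pay $820.91 → $4,651.85
Quarter 2: $4,651.85 +$23.26 interest = $4,675.11; pay $701.27 → $3,973.84
Quarter 3: $3,973.84 +$19.87 interest = $3,993.71; pay $599.06 → $3,394.65
Quarter 4: $3,394.65 +$16.97 interest = $3,411.62; pay $557.00 → $2,854.62
Quarter 5: $2,854.62 +$14.27 interest = $2,868.89; pay $557.00 → $2,311.89
Quarter 6: $2,311.89 +$11.56 interest = $2,323.45; pay $557.00 → $1,766.45
Quarter 7: $1,766.45 +$8.83 interest = $1,775.28; pay $557.00 → $1,218.28
Quarter 8: $1,218.28 +$6.09 interest = $1,224.37; pay $557.00 → $667.37
Quarter 9: $667.37 +$3.34 interest = $670.71; pay $557.00 → $113.71
Quarter 10: $113.71 +$0.57 interest = $114.28; pay $114.28 → $0.00
Total interest: $27.23 + $23.26 + $19.87 + $16.97 + $14.27 + $11.56 + $8.83 + $6.09 + $3.34 + $0.57 = $131.99

$131.99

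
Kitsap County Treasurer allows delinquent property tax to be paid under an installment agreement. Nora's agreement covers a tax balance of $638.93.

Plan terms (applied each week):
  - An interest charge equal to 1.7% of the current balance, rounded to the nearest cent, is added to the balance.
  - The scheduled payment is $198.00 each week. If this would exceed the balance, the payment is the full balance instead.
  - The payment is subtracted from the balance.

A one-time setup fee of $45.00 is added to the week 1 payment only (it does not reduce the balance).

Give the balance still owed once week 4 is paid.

Week 1: $638.93 +$10.86 interest = $649.79; pay $198.00 (+ $45.00 fee) → $451.79
Week 2: $451.79 +$7.68 interest = $459.47; pay $198.00 → $261.47
Week 3: $261.47 +$4.44 interest = $265.91; pay $198.00 → $67.91
Week 4: $67.91 +$1.15 interest = $69.06; pay $69.06 → $0.00

$0.00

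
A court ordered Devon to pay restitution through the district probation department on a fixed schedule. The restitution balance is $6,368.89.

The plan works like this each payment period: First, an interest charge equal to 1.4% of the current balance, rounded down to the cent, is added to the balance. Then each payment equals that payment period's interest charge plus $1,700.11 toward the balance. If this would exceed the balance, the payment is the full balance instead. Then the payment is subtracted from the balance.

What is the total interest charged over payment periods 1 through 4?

Payment period 1: $6,368.89 +$89.16 interest = $6,458.05; pay $1,789.27 → $4,668.78
Payment period 2: $4,668.78 +$65.36 interest = $4,734.14; pay $1,765.47 → $2,968.67
Payment period 3: $2,968.67 +$41.56 interest = $3,010.23; pay $1,741.67 → $1,268.56
Payment period 4: $1,268.56 +$17.75 interest = $1,286.31; pay $1,286.31 → $0.00
Total interest: $89.16 + $65.36 + $41.56 + $17.75 = $213.83

$213.83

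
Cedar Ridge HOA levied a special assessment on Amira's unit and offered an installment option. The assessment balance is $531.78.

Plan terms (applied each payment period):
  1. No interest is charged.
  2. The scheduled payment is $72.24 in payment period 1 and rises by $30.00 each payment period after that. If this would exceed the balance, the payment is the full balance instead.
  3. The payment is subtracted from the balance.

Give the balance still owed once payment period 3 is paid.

Payment period 1: $531.78 − $72.24 → $459.54
Payment period 2: $459.54 − $102.24 → $357.30
Payment period 3: $357.30 − $132.24 → $225.06

$225.06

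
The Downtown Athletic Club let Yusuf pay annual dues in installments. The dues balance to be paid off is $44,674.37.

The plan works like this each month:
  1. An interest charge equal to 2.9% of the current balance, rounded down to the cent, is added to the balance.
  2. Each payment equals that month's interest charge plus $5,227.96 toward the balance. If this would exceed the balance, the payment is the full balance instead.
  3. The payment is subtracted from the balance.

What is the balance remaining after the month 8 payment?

$2,850.69

Month 1: opening $44,674.37; interest $1,295.55 → $45,969.92; payment $6,523.51; balance $39,446.41
Month 2: opening $39,446.41; interest $1,143.94 → $40,590.35; payment $6,371.90; balance $34,218.45
Month 3: opening $34,218.45; interest $992.33 → $35,210.78; payment $6,220.29; balance $28,990.49
Month 4: opening $28,990.49; interest $840.72 → $29,831.21; payment $6,068.68; balance $23,762.53
Month 5: opening $23,762.53; interest $689.11 → $24,451.64; payment $5,917.07; balance $18,534.57
Month 6: opening $18,534.57; interest $537.50 → $19,072.07; payment $5,765.46; balance $13,306.61
Month 7: opening $13,306.61; interest $385.89 → $13,692.50; payment $5,613.85; balance $8,078.65
Month 8: opening $8,078.65; interest $234.28 → $8,312.93; payment $5,462.24; balance $2,850.69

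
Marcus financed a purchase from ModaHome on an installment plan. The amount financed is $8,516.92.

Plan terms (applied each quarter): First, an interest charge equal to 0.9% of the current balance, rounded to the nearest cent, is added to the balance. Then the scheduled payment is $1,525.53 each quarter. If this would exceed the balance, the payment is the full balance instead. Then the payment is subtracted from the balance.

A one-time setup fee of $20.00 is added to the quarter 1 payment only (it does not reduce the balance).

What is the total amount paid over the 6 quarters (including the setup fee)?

Quarter 1: opening $8,516.92; interest $76.65 → $8,593.57; payment $1,525.53 (+ $20.00 fee); balance $7,068.04
Quarter 2: opening $7,068.04; interest $63.61 → $7,131.65; payment $1,525.53; balance $5,606.12
Quarter 3: opening $5,606.12; interest $50.46 → $5,656.58; payment $1,525.53; balance $4,131.05
Quarter 4: opening $4,131.05; interest $37.18 → $4,168.23; payment $1,525.53; balance $2,642.70
Quarter 5: opening $2,642.70; interest $23.78 → $2,666.48; payment $1,525.53; balance $1,140.95
Quarter 6: opening $1,140.95; interest $10.27 → $1,151.22; payment $1,151.22; balance $0.00
Total paid: $8,798.87

$8,798.87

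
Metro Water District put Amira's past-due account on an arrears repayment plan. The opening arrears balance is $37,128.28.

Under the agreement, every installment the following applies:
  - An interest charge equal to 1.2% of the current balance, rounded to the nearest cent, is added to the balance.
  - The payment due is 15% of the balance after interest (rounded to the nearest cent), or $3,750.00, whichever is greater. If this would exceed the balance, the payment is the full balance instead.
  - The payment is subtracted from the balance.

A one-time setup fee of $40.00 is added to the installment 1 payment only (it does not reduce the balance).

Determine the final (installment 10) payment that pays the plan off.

$2,226.03

# | Opening | Interest | Payment | Fee | End bal
1 | $37,128.28 | $445.54 | $5,636.07 | $40.00 | $31,937.75
2 | $31,937.75 | $383.25 | $4,848.15 | — | $27,472.85
3 | $27,472.85 | $329.67 | $4,170.38 | — | $23,632.14
4 | $23,632.14 | $283.59 | $3,750.00 | — | $20,165.73
5 | $20,165.73 | $241.99 | $3,750.00 | — | $16,657.72
6 | $16,657.72 | $199.89 | $3,750.00 | — | $13,107.61
7 | $13,107.61 | $157.29 | $3,750.00 | — | $9,514.90
8 | $9,514.90 | $114.18 | $3,750.00 | — | $5,879.08
9 | $5,879.08 | $70.55 | $3,750.00 | — | $2,199.63
10 | $2,199.63 | $26.40 | $2,226.03 | — | $0.00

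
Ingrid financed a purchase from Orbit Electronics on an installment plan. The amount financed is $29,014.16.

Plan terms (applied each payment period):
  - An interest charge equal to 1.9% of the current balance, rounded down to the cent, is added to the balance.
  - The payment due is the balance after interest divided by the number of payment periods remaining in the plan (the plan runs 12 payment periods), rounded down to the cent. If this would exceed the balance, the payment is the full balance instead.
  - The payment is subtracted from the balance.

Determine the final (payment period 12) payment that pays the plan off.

Payment period 1: $29,014.16 +$551.26 interest = $29,565.42; pay $2,463.78 → $27,101.64
Payment period 2: $27,101.64 +$514.93 interest = $27,616.57; pay $2,510.59 → $25,105.98
Payment period 3: $25,105.98 +$477.01 interest = $25,582.99; pay $2,558.29 → $23,024.70
Payment period 4: $23,024.70 +$437.46 interest = $23,462.16; pay $2,606.90 → $20,855.26
Payment period 5: $20,855.26 +$396.24 interest = $21,251.50; pay $2,656.43 → $18,595.07
Payment period 6: $18,595.07 +$353.30 interest = $18,948.37; pay $2,706.91 → $16,241.46
Payment period 7: $16,241.46 +$308.58 interest = $16,550.04; pay $2,758.34 → $13,791.70
Payment period 8: $13,791.70 +$262.04 interest = $14,053.74; pay $2,810.74 → $11,243.00
Payment period 9: $11,243.00 +$213.61 interest = $11,456.61; pay $2,864.15 → $8,592.46
Payment period 10: $8,592.46 +$163.25 interest = $8,755.71; pay $2,918.57 → $5,837.14
Payment period 11: $5,837.14 +$110.90 interest = $5,948.04; pay $2,974.02 → $2,974.02
Payment period 12: $2,974.02 +$56.50 interest = $3,030.52; pay $3,030.52 → $0.00

$3,030.52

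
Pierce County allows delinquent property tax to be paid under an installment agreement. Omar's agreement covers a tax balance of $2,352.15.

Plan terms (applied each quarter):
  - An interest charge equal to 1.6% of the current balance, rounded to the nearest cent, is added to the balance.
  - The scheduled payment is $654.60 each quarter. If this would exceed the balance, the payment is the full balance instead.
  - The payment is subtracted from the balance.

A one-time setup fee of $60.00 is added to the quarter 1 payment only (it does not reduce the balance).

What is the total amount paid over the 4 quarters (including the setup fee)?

Quarter 1: opening $2,352.15; interest $37.63 → $2,389.78; payment $654.60 (+ $60.00 fee); balance $1,735.18
Quarter 2: opening $1,735.18; interest $27.76 → $1,762.94; payment $654.60; balance $1,108.34
Quarter 3: opening $1,108.34; interest $17.73 → $1,126.07; payment $654.60; balance $471.47
Quarter 4: opening $471.47; interest $7.54 → $479.01; payment $479.01; balance $0.00
Total paid: $2,502.81

$2,502.81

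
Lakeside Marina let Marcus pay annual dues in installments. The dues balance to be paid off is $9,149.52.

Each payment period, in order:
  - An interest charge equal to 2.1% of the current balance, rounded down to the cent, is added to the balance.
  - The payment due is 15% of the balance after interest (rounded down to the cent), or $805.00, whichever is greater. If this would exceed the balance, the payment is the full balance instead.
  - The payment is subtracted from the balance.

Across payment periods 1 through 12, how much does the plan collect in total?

Payment period 1: $9,149.52 +$192.13 interest = $9,341.65; pay $1,401.24 → $7,940.41
Payment period 2: $7,940.41 +$166.74 interest = $8,107.15; pay $1,216.07 → $6,891.08
Payment period 3: $6,891.08 +$144.71 interest = $7,035.79; pay $1,055.36 → $5,980.43
Payment period 4: $5,980.43 +$125.58 interest = $6,106.01; pay $915.90 → $5,190.11
Payment period 5: $5,190.11 +$108.99 interest = $5,299.10; pay $805.00 → $4,494.10
Payment period 6: $4,494.10 +$94.37 interest = $4,588.47; pay $805.00 → $3,783.47
Payment period 7: $3,783.47 +$79.45 interest = $3,862.92; pay $805.00 → $3,057.92
Payment period 8: $3,057.92 +$64.21 interest = $3,122.13; pay $805.00 → $2,317.13
Payment period 9: $2,317.13 +$48.65 interest = $2,365.78; pay $805.00 → $1,560.78
Payment period 10: $1,560.78 +$32.77 interest = $1,593.55; pay $805.00 → $788.55
Payment period 11: $788.55 +$16.55 interest = $805.10; pay $805.00 → $0.10
Payment period 12: $0.10 +$0.00 interest = $0.10; pay $0.10 → $0.00
Total paid: $10,223.67

$10,223.67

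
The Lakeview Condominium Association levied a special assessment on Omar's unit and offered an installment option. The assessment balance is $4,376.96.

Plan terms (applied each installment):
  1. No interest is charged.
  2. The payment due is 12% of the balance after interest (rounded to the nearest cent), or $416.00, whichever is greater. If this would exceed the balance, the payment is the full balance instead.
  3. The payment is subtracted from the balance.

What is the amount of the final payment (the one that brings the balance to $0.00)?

# | Opening | Payment | End bal
1 | $4,376.96 | $525.24 | $3,851.72
2 | $3,851.72 | $462.21 | $3,389.51
3 | $3,389.51 | $416.00 | $2,973.51
4 | $2,973.51 | $416.00 | $2,557.51
5 | $2,557.51 | $416.00 | $2,141.51
6 | $2,141.51 | $416.00 | $1,725.51
7 | $1,725.51 | $416.00 | $1,309.51
8 | $1,309.51 | $416.00 | $893.51
9 | $893.51 | $416.00 | $477.51
10 | $477.51 | $416.00 | $61.51
11 | $61.51 | $61.51 | $0.00

$61.51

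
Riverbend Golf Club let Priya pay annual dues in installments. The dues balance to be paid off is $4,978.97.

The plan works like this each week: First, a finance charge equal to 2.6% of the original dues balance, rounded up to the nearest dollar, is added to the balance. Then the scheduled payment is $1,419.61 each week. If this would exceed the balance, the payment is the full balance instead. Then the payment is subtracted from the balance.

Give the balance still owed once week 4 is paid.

$0.00

# | Opening | Interest | Payment | End bal
1 | $4,978.97 | $130.00 | $1,419.61 | $3,689.36
2 | $3,689.36 | $130.00 | $1,419.61 | $2,399.75
3 | $2,399.75 | $130.00 | $1,419.61 | $1,110.14
4 | $1,110.14 | $130.00 | $1,240.14 | $0.00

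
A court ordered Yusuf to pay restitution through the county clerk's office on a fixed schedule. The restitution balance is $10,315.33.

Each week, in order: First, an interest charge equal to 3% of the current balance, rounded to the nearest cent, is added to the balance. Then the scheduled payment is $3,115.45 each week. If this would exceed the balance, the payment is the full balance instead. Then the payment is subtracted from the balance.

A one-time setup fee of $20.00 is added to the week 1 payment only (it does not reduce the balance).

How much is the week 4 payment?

$1,691.57

# | Opening | Interest | Payment | Fee | End bal
1 | $10,315.33 | $309.46 | $3,115.45 | $20.00 | $7,509.34
2 | $7,509.34 | $225.28 | $3,115.45 | — | $4,619.17
3 | $4,619.17 | $138.58 | $3,115.45 | — | $1,642.30
4 | $1,642.30 | $49.27 | $1,691.57 | — | $0.00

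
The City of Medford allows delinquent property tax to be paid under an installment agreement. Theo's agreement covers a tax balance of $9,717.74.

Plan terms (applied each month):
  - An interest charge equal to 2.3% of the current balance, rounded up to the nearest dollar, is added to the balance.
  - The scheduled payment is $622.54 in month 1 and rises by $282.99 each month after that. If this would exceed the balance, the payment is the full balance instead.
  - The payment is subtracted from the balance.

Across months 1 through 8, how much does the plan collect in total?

Month 1: opening $9,717.74; interest $224.00 → $9,941.74; payment $622.54; balance $9,319.20
Month 2: opening $9,319.20; interest $215.00 → $9,534.20; payment $905.53; balance $8,628.67
Month 3: opening $8,628.67; interest $199.00 → $8,827.67; payment $1,188.52; balance $7,639.15
Month 4: opening $7,639.15; interest $176.00 → $7,815.15; payment $1,471.51; balance $6,343.64
Month 5: opening $6,343.64; interest $146.00 → $6,489.64; payment $1,754.50; balance $4,735.14
Month 6: opening $4,735.14; interest $109.00 → $4,844.14; payment $2,037.49; balance $2,806.65
Month 7: opening $2,806.65; interest $65.00 → $2,871.65; payment $2,320.48; balance $551.17
Month 8: opening $551.17; interest $13.00 → $564.17; payment $564.17; balance $0.00
Total paid: $10,864.74

$10,864.74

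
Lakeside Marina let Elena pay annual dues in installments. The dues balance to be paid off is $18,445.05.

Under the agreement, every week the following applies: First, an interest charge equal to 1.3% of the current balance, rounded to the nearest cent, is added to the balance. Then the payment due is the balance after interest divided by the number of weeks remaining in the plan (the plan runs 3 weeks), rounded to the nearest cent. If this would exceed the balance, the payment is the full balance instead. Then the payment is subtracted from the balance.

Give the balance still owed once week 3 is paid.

Week 1: $18,445.05 +$239.79 interest = $18,684.84; pay $6,228.28 → $12,456.56
Week 2: $12,456.56 +$161.94 interest = $12,618.50; pay $6,309.25 → $6,309.25
Week 3: $6,309.25 +$82.02 interest = $6,391.27; pay $6,391.27 → $0.00

$0.00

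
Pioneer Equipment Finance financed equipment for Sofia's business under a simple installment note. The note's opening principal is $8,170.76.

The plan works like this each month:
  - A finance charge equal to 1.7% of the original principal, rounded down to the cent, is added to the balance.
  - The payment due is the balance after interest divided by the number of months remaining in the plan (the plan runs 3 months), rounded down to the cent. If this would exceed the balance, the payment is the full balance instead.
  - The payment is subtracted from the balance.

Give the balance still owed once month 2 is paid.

$2,839.34

Month 1: opening $8,170.76; interest $138.90 → $8,309.66; payment $2,769.88; balance $5,539.78
Month 2: opening $5,539.78; interest $138.90 → $5,678.68; payment $2,839.34; balance $2,839.34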